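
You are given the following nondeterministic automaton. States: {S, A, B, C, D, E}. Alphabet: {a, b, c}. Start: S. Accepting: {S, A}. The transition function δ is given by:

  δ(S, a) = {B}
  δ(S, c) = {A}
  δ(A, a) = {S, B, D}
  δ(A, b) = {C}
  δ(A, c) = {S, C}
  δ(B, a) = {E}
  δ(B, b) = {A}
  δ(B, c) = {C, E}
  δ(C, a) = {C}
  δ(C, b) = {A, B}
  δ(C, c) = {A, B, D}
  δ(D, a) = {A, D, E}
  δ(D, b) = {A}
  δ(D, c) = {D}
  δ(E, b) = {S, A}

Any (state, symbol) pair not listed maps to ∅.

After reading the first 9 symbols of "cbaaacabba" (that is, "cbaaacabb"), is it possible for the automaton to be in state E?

No

Start in {S}.
Read 'c': S→{A}; now {A}.
Read 'b': A→{C}; now {C}.
Read 'a': C→{C}; now {C}.
Read 'a': C→{C}; now {C}.
Read 'a': C→{C}; now {C}.
Read 'c': C→{A, B, D}; now {A, B, D}.
Read 'a': A→{S, B, D}, B→{E}, D→{A, D, E}; now {S, A, B, D, E}.
Read 'b': S→∅, A→{C}, B→{A}, D→{A}, E→{S, A}; now {S, A, C}.
Read 'b': S→∅, A→{C}, C→{A, B}; now {A, B, C}.
State E is not in {A, B, C}.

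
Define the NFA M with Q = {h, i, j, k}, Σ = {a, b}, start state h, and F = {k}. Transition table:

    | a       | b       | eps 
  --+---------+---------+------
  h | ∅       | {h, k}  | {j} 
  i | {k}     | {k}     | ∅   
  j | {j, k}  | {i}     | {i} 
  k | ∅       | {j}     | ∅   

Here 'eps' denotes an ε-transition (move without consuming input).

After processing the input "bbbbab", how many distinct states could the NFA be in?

3

Start: ε-closure({h}) = {h, i, j}.
Read 'b': h→{h, k}, i→{k}, j→{i}; union {h, i, k}; ε-closure = {h, i, j, k}.
Read 'b': h→{h, k}, i→{k}, j→{i}, k→{j}; now {h, i, j, k}.
Read 'b': h→{h, k}, i→{k}, j→{i}, k→{j}; now {h, i, j, k}.
Read 'b': h→{h, k}, i→{k}, j→{i}, k→{j}; now {h, i, j, k}.
Read 'a': h→∅, i→{k}, j→{j, k}, k→∅; union {j, k}; ε-closure = {i, j, k}.
Read 'b': i→{k}, j→{i}, k→{j}; now {i, j, k}.
That set has 3 states.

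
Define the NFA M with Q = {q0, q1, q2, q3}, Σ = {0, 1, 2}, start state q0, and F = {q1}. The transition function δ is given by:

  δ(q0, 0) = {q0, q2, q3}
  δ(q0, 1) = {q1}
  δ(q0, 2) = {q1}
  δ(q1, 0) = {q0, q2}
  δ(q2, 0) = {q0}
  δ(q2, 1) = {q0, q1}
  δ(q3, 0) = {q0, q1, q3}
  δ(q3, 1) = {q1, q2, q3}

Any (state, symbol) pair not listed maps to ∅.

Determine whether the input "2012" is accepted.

Yes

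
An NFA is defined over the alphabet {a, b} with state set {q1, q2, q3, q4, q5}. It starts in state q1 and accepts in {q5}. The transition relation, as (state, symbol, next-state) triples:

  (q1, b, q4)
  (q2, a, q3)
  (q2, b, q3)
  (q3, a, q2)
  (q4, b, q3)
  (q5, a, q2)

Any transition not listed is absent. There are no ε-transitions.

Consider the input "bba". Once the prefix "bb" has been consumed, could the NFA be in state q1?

No

Start in {q1}.
Read 'b': q1→{q4}; now {q4}.
Read 'b': q4→{q3}; now {q3}.
State q1 is not in {q3}.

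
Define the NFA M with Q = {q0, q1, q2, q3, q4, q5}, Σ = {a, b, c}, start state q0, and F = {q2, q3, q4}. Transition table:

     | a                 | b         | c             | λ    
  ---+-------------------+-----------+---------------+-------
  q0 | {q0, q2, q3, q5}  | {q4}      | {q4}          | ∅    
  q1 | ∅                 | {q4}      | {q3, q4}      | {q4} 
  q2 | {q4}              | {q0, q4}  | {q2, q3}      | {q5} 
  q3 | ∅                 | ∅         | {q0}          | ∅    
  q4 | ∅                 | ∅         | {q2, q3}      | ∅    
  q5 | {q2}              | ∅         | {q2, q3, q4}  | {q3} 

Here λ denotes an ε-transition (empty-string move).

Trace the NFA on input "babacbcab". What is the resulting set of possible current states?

∅

Start in {q0}.
Read 'b': {q0} → {q4}.
Read 'a': {q4} → ∅.
The set is empty and remains empty for the remaining 7 symbols.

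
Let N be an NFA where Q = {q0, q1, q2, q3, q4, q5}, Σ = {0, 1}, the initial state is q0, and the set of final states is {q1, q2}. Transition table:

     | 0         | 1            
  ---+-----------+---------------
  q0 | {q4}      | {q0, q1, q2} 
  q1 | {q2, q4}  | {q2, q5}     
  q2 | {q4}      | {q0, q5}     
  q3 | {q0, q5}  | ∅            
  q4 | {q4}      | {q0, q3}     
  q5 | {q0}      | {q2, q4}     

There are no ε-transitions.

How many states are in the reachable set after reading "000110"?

Start in {q0}.
Read '0': q0→{q4}; now {q4}.
Read '0': q4→{q4}; now {q4}.
Read '0': q4→{q4}; now {q4}.
Read '1': q4→{q0, q3}; now {q0, q3}.
Read '1': q0→{q0, q1, q2}, q3→∅; now {q0, q1, q2}.
Read '0': q0→{q4}, q1→{q2, q4}, q2→{q4}; now {q2, q4}.
That set has 2 states.

2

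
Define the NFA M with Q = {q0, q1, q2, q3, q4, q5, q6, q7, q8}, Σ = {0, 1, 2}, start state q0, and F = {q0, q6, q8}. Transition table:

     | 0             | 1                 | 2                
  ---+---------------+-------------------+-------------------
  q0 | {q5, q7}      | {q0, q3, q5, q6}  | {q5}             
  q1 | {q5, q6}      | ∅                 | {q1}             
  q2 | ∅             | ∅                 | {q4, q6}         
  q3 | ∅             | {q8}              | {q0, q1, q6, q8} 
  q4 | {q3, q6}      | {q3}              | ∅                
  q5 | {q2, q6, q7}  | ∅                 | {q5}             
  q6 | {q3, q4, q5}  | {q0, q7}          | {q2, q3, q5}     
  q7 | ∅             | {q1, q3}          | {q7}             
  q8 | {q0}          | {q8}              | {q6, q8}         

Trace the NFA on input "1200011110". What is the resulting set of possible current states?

Start in {q0}.
Read '1': {q0} → {q0, q3, q5, q6}.
Read '2': {q0, q3, q5, q6} → {q0, q1, q2, q3, q5, q6, q8}.
Read '0': {q0, q1, q2, q3, q5, q6, q8} → {q0, q2, q3, q4, q5, q6, q7}.
Read '0': {q0, q2, q3, q4, q5, q6, q7} → {q2, q3, q4, q5, q6, q7}.
Read '0': {q2, q3, q4, q5, q6, q7} → {q2, q3, q4, q5, q6, q7}.
Read '1': {q2, q3, q4, q5, q6, q7} → {q0, q1, q3, q7, q8}.
Read '1': {q0, q1, q3, q7, q8} → {q0, q1, q3, q5, q6, q8}.
Read '1': {q0, q1, q3, q5, q6, q8} → {q0, q3, q5, q6, q7, q8}.
Read '1': {q0, q3, q5, q6, q7, q8} → {q0, q1, q3, q5, q6, q7, q8}.
Read '0': {q0, q1, q3, q5, q6, q7, q8} → {q0, q2, q3, q4, q5, q6, q7}.

{q0, q2, q3, q4, q5, q6, q7}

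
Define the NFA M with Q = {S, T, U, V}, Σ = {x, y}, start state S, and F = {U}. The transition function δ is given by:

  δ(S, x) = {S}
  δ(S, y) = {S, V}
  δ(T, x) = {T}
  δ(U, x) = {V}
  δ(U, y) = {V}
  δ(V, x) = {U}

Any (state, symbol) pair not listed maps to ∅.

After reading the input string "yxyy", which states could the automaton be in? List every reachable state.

{S, V}

Start in {S}.
Read 'y': {S} → {S, V}.
Read 'x': {S, V} → {S, U}.
Read 'y': {S, U} → {S, V}.
Read 'y': {S, V} → {S, V}.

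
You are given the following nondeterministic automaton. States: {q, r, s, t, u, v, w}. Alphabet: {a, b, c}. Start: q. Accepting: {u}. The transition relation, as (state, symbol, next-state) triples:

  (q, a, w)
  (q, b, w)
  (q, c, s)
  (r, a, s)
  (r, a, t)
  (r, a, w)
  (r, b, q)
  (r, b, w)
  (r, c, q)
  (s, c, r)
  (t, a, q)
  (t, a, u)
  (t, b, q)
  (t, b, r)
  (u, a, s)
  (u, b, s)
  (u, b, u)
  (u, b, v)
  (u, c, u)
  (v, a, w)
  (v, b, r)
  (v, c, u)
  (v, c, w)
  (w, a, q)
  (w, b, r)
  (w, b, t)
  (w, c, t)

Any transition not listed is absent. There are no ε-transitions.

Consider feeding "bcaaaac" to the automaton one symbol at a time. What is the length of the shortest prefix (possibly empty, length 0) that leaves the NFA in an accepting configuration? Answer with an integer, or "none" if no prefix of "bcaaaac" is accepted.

3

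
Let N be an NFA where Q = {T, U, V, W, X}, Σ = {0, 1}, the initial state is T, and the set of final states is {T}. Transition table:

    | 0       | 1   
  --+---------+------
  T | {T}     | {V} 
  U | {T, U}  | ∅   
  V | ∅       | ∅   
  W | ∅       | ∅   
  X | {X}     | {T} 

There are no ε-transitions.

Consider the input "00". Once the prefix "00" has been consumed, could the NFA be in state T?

Start in {T}.
Read '0': {T} → {T}.
Read '0': {T} → {T}.
State T is in {T}.

Yes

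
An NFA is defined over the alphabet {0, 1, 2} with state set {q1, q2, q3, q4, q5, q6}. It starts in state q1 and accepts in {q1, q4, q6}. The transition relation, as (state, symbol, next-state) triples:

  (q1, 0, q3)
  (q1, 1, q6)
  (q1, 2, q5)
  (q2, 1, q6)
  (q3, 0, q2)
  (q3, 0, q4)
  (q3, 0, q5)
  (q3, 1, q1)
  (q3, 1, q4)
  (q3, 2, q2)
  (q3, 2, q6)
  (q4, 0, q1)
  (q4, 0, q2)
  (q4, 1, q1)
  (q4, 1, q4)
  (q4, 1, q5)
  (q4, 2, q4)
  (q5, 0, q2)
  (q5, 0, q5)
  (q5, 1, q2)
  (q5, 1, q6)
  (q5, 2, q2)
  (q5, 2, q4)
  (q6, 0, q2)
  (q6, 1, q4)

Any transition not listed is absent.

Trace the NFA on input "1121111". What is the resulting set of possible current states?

{q1, q2, q4, q5, q6}

Start in {q1}.
Read '1': q1→{q6}; now {q6}.
Read '1': q6→{q4}; now {q4}.
Read '2': q4→{q4}; now {q4}.
Read '1': q4→{q1, q4, q5}; now {q1, q4, q5}.
Read '1': q1→{q6}, q4→{q1, q4, q5}, q5→{q2, q6}; now {q1, q2, q4, q5, q6}.
Read '1': q1→{q6}, q2→{q6}, q4→{q1, q4, q5}, q5→{q2, q6}, q6→{q4}; now {q1, q2, q4, q5, q6}.
Read '1': q1→{q6}, q2→{q6}, q4→{q1, q4, q5}, q5→{q2, q6}, q6→{q4}; now {q1, q2, q4, q5, q6}.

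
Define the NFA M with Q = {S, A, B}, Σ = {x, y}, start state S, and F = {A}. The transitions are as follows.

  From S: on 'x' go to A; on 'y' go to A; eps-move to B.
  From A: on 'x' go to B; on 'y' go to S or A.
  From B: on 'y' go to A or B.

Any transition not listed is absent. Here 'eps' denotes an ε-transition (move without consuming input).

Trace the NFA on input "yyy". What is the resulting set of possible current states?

{S, A, B}

Start: ε-closure({S}) = {S, B}.
Read 'y': S→{A}, B→{A, B}; now {A, B}.
Read 'y': A→{S, A}, B→{A, B}; now {S, A, B}.
Read 'y': S→{A}, A→{S, A}, B→{A, B}; now {S, A, B}.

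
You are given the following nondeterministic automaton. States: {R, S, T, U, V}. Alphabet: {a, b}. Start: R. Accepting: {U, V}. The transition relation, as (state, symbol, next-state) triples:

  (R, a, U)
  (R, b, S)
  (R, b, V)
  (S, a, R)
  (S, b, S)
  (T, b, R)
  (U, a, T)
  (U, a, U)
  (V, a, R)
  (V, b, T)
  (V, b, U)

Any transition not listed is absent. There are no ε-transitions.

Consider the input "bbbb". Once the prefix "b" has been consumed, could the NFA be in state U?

Start in {R}.
Read 'b': {R} → {S, V}.
State U is not in {S, V}.

No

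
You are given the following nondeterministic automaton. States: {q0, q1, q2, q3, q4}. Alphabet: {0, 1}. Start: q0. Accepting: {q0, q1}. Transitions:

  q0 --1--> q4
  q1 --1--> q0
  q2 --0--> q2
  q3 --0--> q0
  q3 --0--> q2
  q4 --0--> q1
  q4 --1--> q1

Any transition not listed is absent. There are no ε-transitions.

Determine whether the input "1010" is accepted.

No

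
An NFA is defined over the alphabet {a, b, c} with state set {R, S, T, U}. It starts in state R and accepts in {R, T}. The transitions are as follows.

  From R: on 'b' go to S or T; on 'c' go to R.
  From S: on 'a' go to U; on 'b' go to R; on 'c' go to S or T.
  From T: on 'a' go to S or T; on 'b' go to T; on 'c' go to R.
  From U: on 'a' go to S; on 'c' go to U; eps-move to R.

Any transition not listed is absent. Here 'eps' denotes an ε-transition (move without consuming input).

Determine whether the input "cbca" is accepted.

Yes

Start in {R}.
Read 'c': R→{R}; now {R}.
Read 'b': R→{S, T}; now {S, T}.
Read 'c': S→{S, T}, T→{R}; now {R, S, T}.
Read 'a': R→∅, S→{U}, T→{S, T}; union {S, T, U}; ε-closure = {R, S, T, U}.
The final set {R, S, T, U} contains the accepting states R, T.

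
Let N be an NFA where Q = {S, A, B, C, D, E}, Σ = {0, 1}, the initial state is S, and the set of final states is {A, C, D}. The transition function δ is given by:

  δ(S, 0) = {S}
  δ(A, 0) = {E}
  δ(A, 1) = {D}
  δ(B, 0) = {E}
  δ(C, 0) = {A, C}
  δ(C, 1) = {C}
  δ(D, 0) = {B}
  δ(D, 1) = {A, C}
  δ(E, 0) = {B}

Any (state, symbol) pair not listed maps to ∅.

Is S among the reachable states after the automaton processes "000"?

Yes

Start in {S}.
Read '0': S→{S}; now {S}.
Read '0': S→{S}; now {S}.
Read '0': S→{S}; now {S}.
State S is in {S}.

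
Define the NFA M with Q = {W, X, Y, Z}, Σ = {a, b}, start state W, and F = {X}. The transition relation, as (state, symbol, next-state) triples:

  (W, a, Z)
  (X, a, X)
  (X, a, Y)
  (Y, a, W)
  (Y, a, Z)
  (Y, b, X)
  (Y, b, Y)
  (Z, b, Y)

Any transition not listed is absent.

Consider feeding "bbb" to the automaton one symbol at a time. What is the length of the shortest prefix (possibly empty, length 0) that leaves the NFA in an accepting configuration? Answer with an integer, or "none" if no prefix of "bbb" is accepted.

Start in {W}.
Read 'b': W→∅; now ∅.
The set is empty and remains empty for the remaining 2 symbols.
No reachable set along the way intersects F.

none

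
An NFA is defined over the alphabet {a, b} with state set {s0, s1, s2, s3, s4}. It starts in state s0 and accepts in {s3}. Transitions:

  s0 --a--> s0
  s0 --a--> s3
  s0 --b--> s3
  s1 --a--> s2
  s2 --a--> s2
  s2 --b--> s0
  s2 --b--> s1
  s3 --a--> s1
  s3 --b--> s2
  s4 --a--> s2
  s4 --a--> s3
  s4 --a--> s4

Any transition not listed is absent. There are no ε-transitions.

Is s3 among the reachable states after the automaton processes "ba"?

No

Start in {s0}.
Read 'b': {s0} → {s3}.
Read 'a': {s3} → {s1}.
State s3 is not in {s1}.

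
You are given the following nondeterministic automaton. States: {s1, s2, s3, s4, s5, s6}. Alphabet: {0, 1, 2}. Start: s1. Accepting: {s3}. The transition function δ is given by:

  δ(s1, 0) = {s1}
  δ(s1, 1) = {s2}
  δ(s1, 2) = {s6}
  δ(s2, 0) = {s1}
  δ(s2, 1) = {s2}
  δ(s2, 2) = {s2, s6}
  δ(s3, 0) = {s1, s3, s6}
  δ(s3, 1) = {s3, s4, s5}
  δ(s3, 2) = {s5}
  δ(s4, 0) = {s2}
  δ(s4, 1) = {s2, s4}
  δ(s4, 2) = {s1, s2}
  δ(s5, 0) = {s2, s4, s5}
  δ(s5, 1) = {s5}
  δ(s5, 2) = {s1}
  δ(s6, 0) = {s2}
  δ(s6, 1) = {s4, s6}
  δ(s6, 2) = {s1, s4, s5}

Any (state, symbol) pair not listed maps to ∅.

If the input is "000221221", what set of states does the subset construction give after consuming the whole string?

Start in {s1}.
Read '0': {s1} → {s1}.
Read '0': {s1} → {s1}.
Read '0': {s1} → {s1}.
Read '2': {s1} → {s6}.
Read '2': {s6} → {s1, s4, s5}.
Read '1': {s1, s4, s5} → {s2, s4, s5}.
Read '2': {s2, s4, s5} → {s1, s2, s6}.
Read '2': {s1, s2, s6} → {s1, s2, s4, s5, s6}.
Read '1': {s1, s2, s4, s5, s6} → {s2, s4, s5, s6}.

{s2, s4, s5, s6}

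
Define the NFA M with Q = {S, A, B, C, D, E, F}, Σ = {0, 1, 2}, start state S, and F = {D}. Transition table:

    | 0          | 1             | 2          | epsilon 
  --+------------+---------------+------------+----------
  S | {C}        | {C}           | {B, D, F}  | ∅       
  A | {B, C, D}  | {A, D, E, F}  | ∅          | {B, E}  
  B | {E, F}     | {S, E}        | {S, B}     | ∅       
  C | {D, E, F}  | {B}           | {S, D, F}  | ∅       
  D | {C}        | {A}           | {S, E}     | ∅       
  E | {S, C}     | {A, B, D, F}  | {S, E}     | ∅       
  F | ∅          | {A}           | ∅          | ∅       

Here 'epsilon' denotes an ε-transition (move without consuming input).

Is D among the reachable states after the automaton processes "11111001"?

Yes

Start in {S}.
Read '1': S→{C}; now {C}.
Read '1': C→{B}; now {B}.
Read '1': B→{S, E}; now {S, E}.
Read '1': S→{C}, E→{A, B, D, F}; union {A, B, C, D, F}; ε-closure = {A, B, C, D, E, F}.
Read '1': A→{A, D, E, F}, B→{S, E}, C→{B}, D→{A}, E→{A, B, D, F}, F→{A}; now {S, A, B, D, E, F}.
Read '0': S→{C}, A→{B, C, D}, B→{E, F}, D→{C}, E→{S, C}, F→∅; now {S, B, C, D, E, F}.
Read '0': S→{C}, B→{E, F}, C→{D, E, F}, D→{C}, E→{S, C}, F→∅; now {S, C, D, E, F}.
Read '1': S→{C}, C→{B}, D→{A}, E→{A, B, D, F}, F→{A}; union {A, B, C, D, F}; ε-closure = {A, B, C, D, E, F}.
State D is in {A, B, C, D, E, F}.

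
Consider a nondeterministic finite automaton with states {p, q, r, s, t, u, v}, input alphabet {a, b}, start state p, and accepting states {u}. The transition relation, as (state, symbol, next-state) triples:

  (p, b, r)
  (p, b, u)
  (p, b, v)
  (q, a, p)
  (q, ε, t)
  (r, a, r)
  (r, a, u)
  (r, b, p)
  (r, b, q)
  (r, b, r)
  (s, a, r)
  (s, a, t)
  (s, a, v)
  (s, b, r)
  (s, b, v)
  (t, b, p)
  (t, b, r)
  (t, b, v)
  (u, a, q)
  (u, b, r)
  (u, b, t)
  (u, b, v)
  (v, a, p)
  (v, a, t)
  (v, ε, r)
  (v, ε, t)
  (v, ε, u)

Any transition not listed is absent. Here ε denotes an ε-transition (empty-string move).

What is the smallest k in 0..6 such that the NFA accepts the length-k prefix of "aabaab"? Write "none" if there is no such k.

Start in {p}.
Read 'a': {p} → ∅.
The set is empty and remains empty for the remaining 5 symbols.
No reachable set along the way intersects F.

none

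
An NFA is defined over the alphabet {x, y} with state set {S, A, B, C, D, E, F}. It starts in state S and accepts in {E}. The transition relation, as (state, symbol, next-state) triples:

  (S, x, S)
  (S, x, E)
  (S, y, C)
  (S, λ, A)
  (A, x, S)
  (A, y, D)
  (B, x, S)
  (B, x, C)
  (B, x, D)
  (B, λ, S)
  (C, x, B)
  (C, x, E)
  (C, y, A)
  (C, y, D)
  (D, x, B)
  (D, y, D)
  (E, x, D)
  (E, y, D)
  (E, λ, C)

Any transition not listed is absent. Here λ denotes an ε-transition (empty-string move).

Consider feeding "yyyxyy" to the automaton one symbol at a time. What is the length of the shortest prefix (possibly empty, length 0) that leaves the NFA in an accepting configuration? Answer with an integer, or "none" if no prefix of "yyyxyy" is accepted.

none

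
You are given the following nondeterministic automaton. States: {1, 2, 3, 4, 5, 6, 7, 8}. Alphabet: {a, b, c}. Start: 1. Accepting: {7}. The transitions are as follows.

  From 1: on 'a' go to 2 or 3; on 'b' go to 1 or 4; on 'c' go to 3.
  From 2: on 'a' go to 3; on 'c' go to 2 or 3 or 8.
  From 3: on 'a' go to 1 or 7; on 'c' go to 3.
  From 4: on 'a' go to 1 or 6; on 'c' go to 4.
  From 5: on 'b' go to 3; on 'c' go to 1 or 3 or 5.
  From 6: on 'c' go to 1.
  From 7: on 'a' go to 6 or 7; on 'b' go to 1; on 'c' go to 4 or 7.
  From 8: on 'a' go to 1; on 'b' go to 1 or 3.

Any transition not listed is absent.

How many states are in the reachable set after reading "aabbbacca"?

3

Start in {1}.
Read 'a': 1→{2, 3}; now {2, 3}.
Read 'a': 2→{3}, 3→{1, 7}; now {1, 3, 7}.
Read 'b': 1→{1, 4}, 3→∅, 7→{1}; now {1, 4}.
Read 'b': 1→{1, 4}, 4→∅; now {1, 4}.
Read 'b': 1→{1, 4}, 4→∅; now {1, 4}.
Read 'a': 1→{2, 3}, 4→{1, 6}; now {1, 2, 3, 6}.
Read 'c': 1→{3}, 2→{2, 3, 8}, 3→{3}, 6→{1}; now {1, 2, 3, 8}.
Read 'c': 1→{3}, 2→{2, 3, 8}, 3→{3}, 8→∅; now {2, 3, 8}.
Read 'a': 2→{3}, 3→{1, 7}, 8→{1}; now {1, 3, 7}.
That set has 3 states.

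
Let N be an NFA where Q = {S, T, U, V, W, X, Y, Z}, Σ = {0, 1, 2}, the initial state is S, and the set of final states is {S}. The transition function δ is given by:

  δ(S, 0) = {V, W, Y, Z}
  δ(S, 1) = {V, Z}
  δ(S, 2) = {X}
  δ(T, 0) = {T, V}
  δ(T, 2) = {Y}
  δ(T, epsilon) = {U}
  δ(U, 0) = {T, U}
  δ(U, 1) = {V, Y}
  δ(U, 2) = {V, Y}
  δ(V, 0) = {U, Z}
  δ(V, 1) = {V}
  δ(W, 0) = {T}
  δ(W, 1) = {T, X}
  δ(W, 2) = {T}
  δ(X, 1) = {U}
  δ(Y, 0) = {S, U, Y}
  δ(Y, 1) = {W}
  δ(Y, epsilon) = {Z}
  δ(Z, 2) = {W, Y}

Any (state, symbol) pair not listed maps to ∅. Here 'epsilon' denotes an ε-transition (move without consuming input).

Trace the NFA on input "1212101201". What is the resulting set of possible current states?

{V, W, Y, Z}

Start in {S}.
Read '1': {S} → {V, Z}.
Read '2': {V, Z} → {W, Y, Z}.
Read '1': {W, Y, Z} → {T, U, W, X}.
Read '2': {T, U, W, X} → {T, U, V, Y, Z}.
Read '1': {T, U, V, Y, Z} → {V, W, Y, Z}.
Read '0': {V, W, Y, Z} → {S, T, U, Y, Z}.
Read '1': {S, T, U, Y, Z} → {V, W, Y, Z}.
Read '2': {V, W, Y, Z} → {T, U, W, Y, Z}.
Read '0': {T, U, W, Y, Z} → {S, T, U, V, Y, Z}.
Read '1': {S, T, U, V, Y, Z} → {V, W, Y, Z}.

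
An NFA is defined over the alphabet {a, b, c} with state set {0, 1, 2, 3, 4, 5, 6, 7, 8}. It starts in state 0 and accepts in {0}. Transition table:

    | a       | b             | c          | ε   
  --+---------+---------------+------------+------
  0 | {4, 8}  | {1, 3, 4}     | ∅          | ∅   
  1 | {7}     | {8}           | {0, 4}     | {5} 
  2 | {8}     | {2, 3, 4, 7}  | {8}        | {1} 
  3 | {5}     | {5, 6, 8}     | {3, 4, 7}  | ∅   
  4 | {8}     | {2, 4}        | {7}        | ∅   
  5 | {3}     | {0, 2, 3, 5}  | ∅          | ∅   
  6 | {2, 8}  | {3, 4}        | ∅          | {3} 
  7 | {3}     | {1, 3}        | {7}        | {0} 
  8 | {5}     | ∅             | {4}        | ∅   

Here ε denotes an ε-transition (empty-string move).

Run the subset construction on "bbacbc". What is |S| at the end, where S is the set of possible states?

Start in {0}.
Read 'b': {0} → {1, 3, 4, 5}.
Read 'b': {1, 3, 4, 5} → {0, 1, 2, 3, 4, 5, 6, 8}.
Read 'a': {0, 1, 2, 3, 4, 5, 6, 8} → {0, 1, 2, 3, 4, 5, 7, 8}.
Read 'c': {0, 1, 2, 3, 4, 5, 7, 8} → {0, 3, 4, 7, 8}.
Read 'b': {0, 3, 4, 7, 8} → {1, 2, 3, 4, 5, 6, 8}.
Read 'c': {1, 2, 3, 4, 5, 6, 8} → {0, 3, 4, 7, 8}.
That set has 5 states.

5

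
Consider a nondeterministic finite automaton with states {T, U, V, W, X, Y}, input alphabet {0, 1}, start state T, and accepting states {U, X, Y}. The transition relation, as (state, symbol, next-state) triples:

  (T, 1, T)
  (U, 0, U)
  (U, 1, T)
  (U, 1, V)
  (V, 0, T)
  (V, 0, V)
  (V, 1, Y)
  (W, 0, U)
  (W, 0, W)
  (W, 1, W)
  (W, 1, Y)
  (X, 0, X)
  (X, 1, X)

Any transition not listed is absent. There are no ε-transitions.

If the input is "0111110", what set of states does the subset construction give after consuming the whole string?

∅

Start in {T}.
Read '0': {T} → ∅.
The set is empty and remains empty for the remaining 6 symbols.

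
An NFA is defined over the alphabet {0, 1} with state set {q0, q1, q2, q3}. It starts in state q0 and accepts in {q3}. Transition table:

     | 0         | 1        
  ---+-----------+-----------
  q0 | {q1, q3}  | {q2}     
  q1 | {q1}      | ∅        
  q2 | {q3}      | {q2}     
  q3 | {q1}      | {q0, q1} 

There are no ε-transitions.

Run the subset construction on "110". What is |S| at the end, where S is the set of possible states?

Start in {q0}.
Read '1': q0→{q2}; now {q2}.
Read '1': q2→{q2}; now {q2}.
Read '0': q2→{q3}; now {q3}.
That set has 1 state.

1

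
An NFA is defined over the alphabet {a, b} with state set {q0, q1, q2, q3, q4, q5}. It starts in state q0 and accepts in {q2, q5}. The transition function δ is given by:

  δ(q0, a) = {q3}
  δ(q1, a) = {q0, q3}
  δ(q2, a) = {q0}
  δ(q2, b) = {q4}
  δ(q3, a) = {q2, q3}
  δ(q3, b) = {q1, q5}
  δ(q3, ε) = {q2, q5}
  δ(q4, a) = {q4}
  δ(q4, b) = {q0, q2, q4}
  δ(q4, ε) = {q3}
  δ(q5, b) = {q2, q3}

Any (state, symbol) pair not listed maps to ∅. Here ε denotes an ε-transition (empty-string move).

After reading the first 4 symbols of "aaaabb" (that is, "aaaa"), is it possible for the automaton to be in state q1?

No

Start in {q0}.
Read 'a': {q0} → {q2, q3, q5}.
Read 'a': {q2, q3, q5} → {q0, q2, q3, q5}.
Read 'a': {q0, q2, q3, q5} → {q0, q2, q3, q5}.
Read 'a': {q0, q2, q3, q5} → {q0, q2, q3, q5}.
State q1 is not in {q0, q2, q3, q5}.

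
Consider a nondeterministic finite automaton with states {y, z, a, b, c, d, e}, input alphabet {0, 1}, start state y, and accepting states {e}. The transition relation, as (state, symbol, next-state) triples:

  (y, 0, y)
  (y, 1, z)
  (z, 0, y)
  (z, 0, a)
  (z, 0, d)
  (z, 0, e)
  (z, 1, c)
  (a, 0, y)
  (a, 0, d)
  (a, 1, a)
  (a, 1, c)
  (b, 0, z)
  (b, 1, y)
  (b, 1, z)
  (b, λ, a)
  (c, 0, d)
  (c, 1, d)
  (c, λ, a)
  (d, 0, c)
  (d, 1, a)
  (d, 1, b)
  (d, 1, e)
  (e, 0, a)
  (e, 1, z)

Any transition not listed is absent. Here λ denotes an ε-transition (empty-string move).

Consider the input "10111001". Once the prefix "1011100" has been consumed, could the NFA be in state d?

Start in {y}.
Read '1': y→{z}; now {z}.
Read '0': z→{y, a, d, e}; now {y, a, d, e}.
Read '1': y→{z}, a→{a, c}, d→{a, b, e}, e→{z}; now {z, a, b, c, e}.
Read '1': z→{c}, a→{a, c}, b→{y, z}, c→{d}, e→{z}; now {y, z, a, c, d}.
Read '1': y→{z}, z→{c}, a→{a, c}, c→{d}, d→{a, b, e}; now {z, a, b, c, d, e}.
Read '0': z→{y, a, d, e}, a→{y, d}, b→{z}, c→{d}, d→{c}, e→{a}; now {y, z, a, c, d, e}.
Read '0': y→{y}, z→{y, a, d, e}, a→{y, d}, c→{d}, d→{c}, e→{a}; now {y, a, c, d, e}.
State d is in {y, a, c, d, e}.

Yes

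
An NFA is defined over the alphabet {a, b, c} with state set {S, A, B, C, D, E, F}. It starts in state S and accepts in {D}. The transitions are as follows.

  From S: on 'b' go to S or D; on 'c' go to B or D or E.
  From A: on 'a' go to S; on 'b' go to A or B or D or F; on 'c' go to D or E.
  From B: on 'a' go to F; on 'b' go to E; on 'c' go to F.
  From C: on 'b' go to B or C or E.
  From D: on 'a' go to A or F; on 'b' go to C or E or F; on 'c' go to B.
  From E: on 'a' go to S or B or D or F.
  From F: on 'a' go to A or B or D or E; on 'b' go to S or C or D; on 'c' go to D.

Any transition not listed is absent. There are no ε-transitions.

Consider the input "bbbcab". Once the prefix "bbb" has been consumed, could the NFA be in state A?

Start in {S}.
Read 'b': S→{S, D}; now {S, D}.
Read 'b': S→{S, D}, D→{C, E, F}; now {S, C, D, E, F}.
Read 'b': S→{S, D}, C→{B, C, E}, D→{C, E, F}, E→∅, F→{S, C, D}; now {S, B, C, D, E, F}.
State A is not in {S, B, C, D, E, F}.

No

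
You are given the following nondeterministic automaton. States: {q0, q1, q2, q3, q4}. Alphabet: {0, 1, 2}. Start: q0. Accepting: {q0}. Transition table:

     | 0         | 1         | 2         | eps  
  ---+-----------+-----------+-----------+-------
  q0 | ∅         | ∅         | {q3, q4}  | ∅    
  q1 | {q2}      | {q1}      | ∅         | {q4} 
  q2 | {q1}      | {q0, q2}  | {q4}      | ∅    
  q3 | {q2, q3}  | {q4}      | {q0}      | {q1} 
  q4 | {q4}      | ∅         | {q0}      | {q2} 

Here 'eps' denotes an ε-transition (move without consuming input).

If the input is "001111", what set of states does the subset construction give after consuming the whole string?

∅

Start in {q0}.
Read '0': {q0} → ∅.
The set is empty and remains empty for the remaining 5 symbols.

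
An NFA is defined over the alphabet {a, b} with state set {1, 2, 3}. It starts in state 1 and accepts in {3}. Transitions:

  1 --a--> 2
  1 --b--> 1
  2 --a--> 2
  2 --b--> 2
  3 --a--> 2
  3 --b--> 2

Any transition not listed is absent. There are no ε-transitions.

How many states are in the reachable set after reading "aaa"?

1

Start in {1}.
Read 'a': {1} → {2}.
Read 'a': {2} → {2}.
Read 'a': {2} → {2}.
That set has 1 state.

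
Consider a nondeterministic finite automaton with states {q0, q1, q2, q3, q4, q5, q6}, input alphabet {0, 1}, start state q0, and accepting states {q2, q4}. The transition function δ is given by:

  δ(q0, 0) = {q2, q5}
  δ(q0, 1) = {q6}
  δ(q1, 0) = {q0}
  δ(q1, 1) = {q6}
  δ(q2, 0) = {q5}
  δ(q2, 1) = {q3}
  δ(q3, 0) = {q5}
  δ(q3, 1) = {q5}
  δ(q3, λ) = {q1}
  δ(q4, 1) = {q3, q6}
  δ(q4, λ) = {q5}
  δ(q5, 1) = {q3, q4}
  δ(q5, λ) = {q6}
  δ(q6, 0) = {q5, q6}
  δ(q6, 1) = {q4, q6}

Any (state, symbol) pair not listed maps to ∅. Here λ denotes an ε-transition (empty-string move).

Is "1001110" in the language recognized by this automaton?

Start in {q0}.
Read '1': {q0} → {q6}.
Read '0': {q6} → {q5, q6}.
Read '0': {q5, q6} → {q5, q6}.
Read '1': {q5, q6} → {q1, q3, q4, q5, q6}.
Read '1': {q1, q3, q4, q5, q6} → {q1, q3, q4, q5, q6}.
Read '1': {q1, q3, q4, q5, q6} → {q1, q3, q4, q5, q6}.
Read '0': {q1, q3, q4, q5, q6} → {q0, q5, q6}.
The final set {q0, q5, q6} contains no accepting state.

No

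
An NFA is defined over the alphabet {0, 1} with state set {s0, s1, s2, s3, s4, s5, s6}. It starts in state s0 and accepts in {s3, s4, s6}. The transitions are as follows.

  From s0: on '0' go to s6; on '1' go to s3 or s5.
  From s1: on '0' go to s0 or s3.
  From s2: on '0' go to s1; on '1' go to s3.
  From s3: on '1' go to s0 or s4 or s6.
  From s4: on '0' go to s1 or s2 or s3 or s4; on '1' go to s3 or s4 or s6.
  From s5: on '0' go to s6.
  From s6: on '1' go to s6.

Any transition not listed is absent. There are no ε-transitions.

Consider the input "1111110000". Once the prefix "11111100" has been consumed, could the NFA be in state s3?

Start in {s0}.
Read '1': s0→{s3, s5}; now {s3, s5}.
Read '1': s3→{s0, s4, s6}, s5→∅; now {s0, s4, s6}.
Read '1': s0→{s3, s5}, s4→{s3, s4, s6}, s6→{s6}; now {s3, s4, s5, s6}.
Read '1': s3→{s0, s4, s6}, s4→{s3, s4, s6}, s5→∅, s6→{s6}; now {s0, s3, s4, s6}.
Read '1': s0→{s3, s5}, s3→{s0, s4, s6}, s4→{s3, s4, s6}, s6→{s6}; now {s0, s3, s4, s5, s6}.
Read '1': s0→{s3, s5}, s3→{s0, s4, s6}, s4→{s3, s4, s6}, s5→∅, s6→{s6}; now {s0, s3, s4, s5, s6}.
Read '0': s0→{s6}, s3→∅, s4→{s1, s2, s3, s4}, s5→{s6}, s6→∅; now {s1, s2, s3, s4, s6}.
Read '0': s1→{s0, s3}, s2→{s1}, s3→∅, s4→{s1, s2, s3, s4}, s6→∅; now {s0, s1, s2, s3, s4}.
State s3 is in {s0, s1, s2, s3, s4}.

Yes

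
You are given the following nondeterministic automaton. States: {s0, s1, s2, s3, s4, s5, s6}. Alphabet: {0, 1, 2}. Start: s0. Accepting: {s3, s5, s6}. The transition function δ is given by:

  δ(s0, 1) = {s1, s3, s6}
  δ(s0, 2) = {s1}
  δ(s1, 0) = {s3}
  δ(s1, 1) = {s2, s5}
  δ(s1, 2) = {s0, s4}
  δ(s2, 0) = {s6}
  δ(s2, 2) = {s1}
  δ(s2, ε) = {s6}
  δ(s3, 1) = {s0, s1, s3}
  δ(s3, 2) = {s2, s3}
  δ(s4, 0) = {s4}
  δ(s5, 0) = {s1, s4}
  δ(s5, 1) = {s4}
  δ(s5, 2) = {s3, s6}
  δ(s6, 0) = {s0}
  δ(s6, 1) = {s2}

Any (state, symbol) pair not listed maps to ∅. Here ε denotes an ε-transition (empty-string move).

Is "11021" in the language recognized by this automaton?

Yes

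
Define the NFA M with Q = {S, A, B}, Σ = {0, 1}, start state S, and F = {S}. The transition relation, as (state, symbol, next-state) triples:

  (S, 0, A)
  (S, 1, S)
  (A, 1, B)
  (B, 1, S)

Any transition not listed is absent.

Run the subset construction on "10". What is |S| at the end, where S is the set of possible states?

Start in {S}.
Read '1': S→{S}; now {S}.
Read '0': S→{A}; now {A}.
That set has 1 state.

1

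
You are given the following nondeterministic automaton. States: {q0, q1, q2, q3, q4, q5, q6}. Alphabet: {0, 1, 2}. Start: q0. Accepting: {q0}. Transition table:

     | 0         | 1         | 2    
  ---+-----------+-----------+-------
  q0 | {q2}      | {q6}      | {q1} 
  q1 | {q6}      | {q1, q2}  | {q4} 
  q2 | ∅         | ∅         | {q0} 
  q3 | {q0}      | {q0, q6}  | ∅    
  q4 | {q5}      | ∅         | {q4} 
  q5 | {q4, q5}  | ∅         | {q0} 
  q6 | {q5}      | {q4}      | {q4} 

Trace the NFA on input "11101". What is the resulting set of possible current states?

Start in {q0}.
Read '1': q0→{q6}; now {q6}.
Read '1': q6→{q4}; now {q4}.
Read '1': q4→∅; now ∅.
The set is empty and remains empty for the remaining 2 symbols.

∅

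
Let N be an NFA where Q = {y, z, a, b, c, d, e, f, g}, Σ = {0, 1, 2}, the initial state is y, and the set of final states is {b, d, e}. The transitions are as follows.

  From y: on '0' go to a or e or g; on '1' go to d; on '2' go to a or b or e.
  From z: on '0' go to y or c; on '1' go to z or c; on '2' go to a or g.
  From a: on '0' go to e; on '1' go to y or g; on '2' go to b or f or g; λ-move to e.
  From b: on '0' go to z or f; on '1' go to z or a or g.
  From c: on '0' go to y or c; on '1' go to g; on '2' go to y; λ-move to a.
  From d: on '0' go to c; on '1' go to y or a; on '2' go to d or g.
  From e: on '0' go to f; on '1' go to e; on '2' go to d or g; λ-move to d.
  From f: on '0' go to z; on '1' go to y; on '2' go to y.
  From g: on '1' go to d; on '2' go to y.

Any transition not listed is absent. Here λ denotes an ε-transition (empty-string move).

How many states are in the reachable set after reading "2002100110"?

Start in {y}.
Read '2': y→{a, b, e}; union {a, b, e}; ε-closure = {a, b, d, e}.
Read '0': a→{e}, b→{z, f}, d→{c}, e→{f}; union {z, c, e, f}; ε-closure = {z, a, c, d, e, f}.
Read '0': z→{y, c}, a→{e}, c→{y, c}, d→{c}, e→{f}, f→{z}; union {y, z, c, e, f}; ε-closure = {y, z, a, c, d, e, f}.
Read '2': y→{a, b, e}, z→{a, g}, a→{b, f, g}, c→{y}, d→{d, g}, e→{d, g}, f→{y}; now {y, a, b, d, e, f, g}.
Read '1': y→{d}, a→{y, g}, b→{z, a, g}, d→{y, a}, e→{e}, f→{y}, g→{d}; now {y, z, a, d, e, g}.
Read '0': y→{a, e, g}, z→{y, c}, a→{e}, d→{c}, e→{f}, g→∅; union {y, a, c, e, f, g}; ε-closure = {y, a, c, d, e, f, g}.
Read '0': y→{a, e, g}, a→{e}, c→{y, c}, d→{c}, e→{f}, f→{z}, g→∅; union {y, z, a, c, e, f, g}; ε-closure = {y, z, a, c, d, e, f, g}.
Read '1': y→{d}, z→{z, c}, a→{y, g}, c→{g}, d→{y, a}, e→{e}, f→{y}, g→{d}; now {y, z, a, c, d, e, g}.
Read '1': y→{d}, z→{z, c}, a→{y, g}, c→{g}, d→{y, a}, e→{e}, g→{d}; now {y, z, a, c, d, e, g}.
Read '0': y→{a, e, g}, z→{y, c}, a→{e}, c→{y, c}, d→{c}, e→{f}, g→∅; union {y, a, c, e, f, g}; ε-closure = {y, a, c, d, e, f, g}.
That set has 7 states.

7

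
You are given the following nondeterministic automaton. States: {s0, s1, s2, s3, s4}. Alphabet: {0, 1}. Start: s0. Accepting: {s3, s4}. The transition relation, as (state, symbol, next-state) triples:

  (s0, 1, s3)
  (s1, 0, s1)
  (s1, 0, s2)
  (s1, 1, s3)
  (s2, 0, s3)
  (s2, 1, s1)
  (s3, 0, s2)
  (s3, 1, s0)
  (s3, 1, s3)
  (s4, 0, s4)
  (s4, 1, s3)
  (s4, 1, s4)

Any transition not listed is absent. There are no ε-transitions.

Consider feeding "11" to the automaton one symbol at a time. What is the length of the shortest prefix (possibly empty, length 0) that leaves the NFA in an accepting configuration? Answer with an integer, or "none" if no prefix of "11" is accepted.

1

Start in {s0}.
Read '1': {s0} → {s3}.
None of the earlier sets intersect F, but {s3} does.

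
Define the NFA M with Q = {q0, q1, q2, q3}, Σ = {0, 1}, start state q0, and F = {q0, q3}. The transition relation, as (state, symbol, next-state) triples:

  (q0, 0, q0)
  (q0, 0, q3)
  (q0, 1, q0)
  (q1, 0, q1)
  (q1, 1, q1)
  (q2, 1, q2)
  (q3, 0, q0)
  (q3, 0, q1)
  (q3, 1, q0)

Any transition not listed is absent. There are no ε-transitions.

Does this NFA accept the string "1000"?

Start in {q0}.
Read '1': {q0} → {q0}.
Read '0': {q0} → {q0, q3}.
Read '0': {q0, q3} → {q0, q1, q3}.
Read '0': {q0, q1, q3} → {q0, q1, q3}.
The final set {q0, q1, q3} contains the accepting states q0, q3.

Yes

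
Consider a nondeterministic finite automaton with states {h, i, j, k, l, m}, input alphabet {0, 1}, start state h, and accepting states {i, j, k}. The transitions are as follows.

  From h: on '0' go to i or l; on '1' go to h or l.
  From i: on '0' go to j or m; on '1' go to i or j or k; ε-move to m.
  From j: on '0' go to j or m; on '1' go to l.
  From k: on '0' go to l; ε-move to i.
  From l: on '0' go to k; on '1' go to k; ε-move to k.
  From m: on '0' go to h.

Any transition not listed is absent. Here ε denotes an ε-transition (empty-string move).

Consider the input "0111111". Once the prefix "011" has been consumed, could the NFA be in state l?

Yes

Start in {h}.
Read '0': {h} → {i, k, l, m}.
Read '1': {i, k, l, m} → {i, j, k, m}.
Read '1': {i, j, k, m} → {i, j, k, l, m}.
State l is in {i, j, k, l, m}.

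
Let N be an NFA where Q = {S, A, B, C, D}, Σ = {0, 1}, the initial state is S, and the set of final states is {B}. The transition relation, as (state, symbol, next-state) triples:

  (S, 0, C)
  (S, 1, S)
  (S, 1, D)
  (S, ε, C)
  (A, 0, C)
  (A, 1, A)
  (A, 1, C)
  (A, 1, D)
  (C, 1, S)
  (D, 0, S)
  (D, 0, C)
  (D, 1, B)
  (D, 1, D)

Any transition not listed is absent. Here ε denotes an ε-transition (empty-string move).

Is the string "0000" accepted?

No

Start: ε-closure({S}) = {S, C}.
Read '0': S→{C}, C→∅; now {C}.
Read '0': C→∅; now ∅.
The set is empty and remains empty for the remaining 2 symbols.
The final set ∅ contains no accepting state.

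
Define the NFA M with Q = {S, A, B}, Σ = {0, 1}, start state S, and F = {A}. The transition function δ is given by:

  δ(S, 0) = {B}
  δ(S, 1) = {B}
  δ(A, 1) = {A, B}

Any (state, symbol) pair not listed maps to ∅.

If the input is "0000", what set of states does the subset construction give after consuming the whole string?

∅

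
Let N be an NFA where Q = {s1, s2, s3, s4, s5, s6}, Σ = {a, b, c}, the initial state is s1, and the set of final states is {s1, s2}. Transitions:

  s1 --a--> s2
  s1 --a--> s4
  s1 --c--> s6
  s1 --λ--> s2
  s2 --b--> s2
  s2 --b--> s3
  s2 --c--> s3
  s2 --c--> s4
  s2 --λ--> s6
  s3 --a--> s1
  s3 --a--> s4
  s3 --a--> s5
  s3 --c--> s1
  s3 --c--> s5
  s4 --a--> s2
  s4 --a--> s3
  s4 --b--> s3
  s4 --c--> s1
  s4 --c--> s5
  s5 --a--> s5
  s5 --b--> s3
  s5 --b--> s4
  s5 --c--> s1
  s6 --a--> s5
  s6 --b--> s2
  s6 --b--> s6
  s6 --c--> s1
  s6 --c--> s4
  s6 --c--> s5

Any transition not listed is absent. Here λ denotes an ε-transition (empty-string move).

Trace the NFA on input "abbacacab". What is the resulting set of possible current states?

Start: ε-closure({s1}) = {s1, s2, s6}.
Read 'a': s1→{s2, s4}, s2→∅, s6→{s5}; union {s2, s4, s5}; ε-closure = {s2, s4, s5, s6}.
Read 'b': s2→{s2, s3}, s4→{s3}, s5→{s3, s4}, s6→{s2, s6}; now {s2, s3, s4, s6}.
Read 'b': s2→{s2, s3}, s3→∅, s4→{s3}, s6→{s2, s6}; now {s2, s3, s6}.
Read 'a': s2→∅, s3→{s1, s4, s5}, s6→{s5}; union {s1, s4, s5}; ε-closure = {s1, s2, s4, s5, s6}.
Read 'c': s1→{s6}, s2→{s3, s4}, s4→{s1, s5}, s5→{s1}, s6→{s1, s4, s5}; union {s1, s3, s4, s5, s6}; ε-closure = {s1, s2, s3, s4, s5, s6}.
Read 'a': s1→{s2, s4}, s2→∅, s3→{s1, s4, s5}, s4→{s2, s3}, s5→{s5}, s6→{s5}; union {s1, s2, s3, s4, s5}; ε-closure = {s1, s2, s3, s4, s5, s6}.
Read 'c': s1→{s6}, s2→{s3, s4}, s3→{s1, s5}, s4→{s1, s5}, s5→{s1}, s6→{s1, s4, s5}; union {s1, s3, s4, s5, s6}; ε-closure = {s1, s2, s3, s4, s5, s6}.
Read 'a': s1→{s2, s4}, s2→∅, s3→{s1, s4, s5}, s4→{s2, s3}, s5→{s5}, s6→{s5}; union {s1, s2, s3, s4, s5}; ε-closure = {s1, s2, s3, s4, s5, s6}.
Read 'b': s1→∅, s2→{s2, s3}, s3→∅, s4→{s3}, s5→{s3, s4}, s6→{s2, s6}; now {s2, s3, s4, s6}.

{s2, s3, s4, s6}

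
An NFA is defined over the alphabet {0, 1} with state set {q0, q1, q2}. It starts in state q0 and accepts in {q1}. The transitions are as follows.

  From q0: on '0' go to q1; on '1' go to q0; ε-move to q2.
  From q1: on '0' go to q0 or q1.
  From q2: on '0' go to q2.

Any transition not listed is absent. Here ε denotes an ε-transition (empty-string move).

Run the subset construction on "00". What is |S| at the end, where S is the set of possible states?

3

Start: ε-closure({q0}) = {q0, q2}.
Read '0': {q0, q2} → {q1, q2}.
Read '0': {q1, q2} → {q0, q1, q2}.
That set has 3 states.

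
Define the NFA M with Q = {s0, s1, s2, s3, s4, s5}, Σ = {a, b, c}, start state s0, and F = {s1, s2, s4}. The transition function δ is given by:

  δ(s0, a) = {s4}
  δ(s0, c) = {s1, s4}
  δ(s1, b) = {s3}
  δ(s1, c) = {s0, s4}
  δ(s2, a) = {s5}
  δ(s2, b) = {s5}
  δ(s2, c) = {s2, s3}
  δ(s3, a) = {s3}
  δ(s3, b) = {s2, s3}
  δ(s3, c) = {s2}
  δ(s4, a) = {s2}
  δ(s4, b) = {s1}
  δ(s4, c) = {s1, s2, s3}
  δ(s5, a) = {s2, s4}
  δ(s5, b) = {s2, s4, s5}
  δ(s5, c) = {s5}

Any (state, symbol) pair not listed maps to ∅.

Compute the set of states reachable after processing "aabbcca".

{s2, s3, s4, s5}

Start in {s0}.
Read 'a': s0→{s4}; now {s4}.
Read 'a': s4→{s2}; now {s2}.
Read 'b': s2→{s5}; now {s5}.
Read 'b': s5→{s2, s4, s5}; now {s2, s4, s5}.
Read 'c': s2→{s2, s3}, s4→{s1, s2, s3}, s5→{s5}; now {s1, s2, s3, s5}.
Read 'c': s1→{s0, s4}, s2→{s2, s3}, s3→{s2}, s5→{s5}; now {s0, s2, s3, s4, s5}.
Read 'a': s0→{s4}, s2→{s5}, s3→{s3}, s4→{s2}, s5→{s2, s4}; now {s2, s3, s4, s5}.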